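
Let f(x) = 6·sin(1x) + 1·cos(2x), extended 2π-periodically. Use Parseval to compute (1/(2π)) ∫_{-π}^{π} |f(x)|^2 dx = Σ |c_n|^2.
Σ |c_n|^2 = 37/2

Expand |f|^2 and use orthogonality of {sin(nx), cos(mx)} on [-π, π]:
  ∫_{-π}^{π} sin(nx)^2 dx = π, ∫ cos(mx)^2 dx = π, and cross terms integrate to 0.
So ∫_{-π}^{π} f(x)^2 dx = 6^2 · π + 1^2 · π = (36 + 1)π.
Divide by 2π: (36 + 1)/2 = 37/2.
By Parseval, this equals Σ |c_n|^2.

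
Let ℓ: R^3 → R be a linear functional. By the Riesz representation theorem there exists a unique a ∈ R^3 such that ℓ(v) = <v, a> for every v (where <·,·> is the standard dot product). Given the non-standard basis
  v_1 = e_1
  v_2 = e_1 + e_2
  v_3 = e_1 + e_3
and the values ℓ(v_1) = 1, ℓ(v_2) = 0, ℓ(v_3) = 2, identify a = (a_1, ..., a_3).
a = (1, -1, 1)

Write a = (a_1, ..., a_3) in the standard basis. For each basis vector v_i, ℓ(v_i) = <v_i, a> is a linear equation in the a_j's. Collect the n equations into a matrix system V a = ℓ, where row i of V is v_i (expressed in the standard basis). Since V is invertible (lower-triangular with 1s on the diagonal, up to permutation), solve by back-substitution:
  V =
[[1, 0, 0],
 [1, 1, 0],
 [1, 0, 1]]
  V a = (1, 0, 2)
Solving gives a = (1, -1, 1).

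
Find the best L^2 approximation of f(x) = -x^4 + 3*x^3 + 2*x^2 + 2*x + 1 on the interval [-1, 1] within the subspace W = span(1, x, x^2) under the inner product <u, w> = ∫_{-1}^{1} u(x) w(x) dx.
g(x) = 8*x^2/7 + 19*x/5 + 38/35

The best approximation g ∈ W is the orthogonal projection of f onto W. Writing g = a_0 + a_1 x + a_2 x^2, the coefficients solve the normal equations G · a = b where
  G_{ij} = <φ_i, φ_j> and b_i = <f, φ_i>, with φ_0 = 1, φ_1 = x, φ_2 = x^2.
G =
  [2, 0, 2/3]
  [0, 2/3, 0]
  [2/3, 0, 2/5],
b = (44/15, 38/15, 124/105).
Solving gives a_0 = 38/35, a_1 = 19/5, a_2 = 8/7, so
  g(x) = 8*x^2/7 + 19*x/5 + 38/35.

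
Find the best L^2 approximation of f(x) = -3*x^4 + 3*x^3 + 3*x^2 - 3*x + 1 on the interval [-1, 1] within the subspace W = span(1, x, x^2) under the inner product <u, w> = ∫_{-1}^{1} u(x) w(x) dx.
g(x) = 3*x^2/7 - 6*x/5 + 44/35

The best approximation g ∈ W is the orthogonal projection of f onto W. Writing g = a_0 + a_1 x + a_2 x^2, the coefficients solve the normal equations G · a = b where
  G_{ij} = <φ_i, φ_j> and b_i = <f, φ_i>, with φ_0 = 1, φ_1 = x, φ_2 = x^2.
G =
  [2, 0, 2/3]
  [0, 2/3, 0]
  [2/3, 0, 2/5],
b = (14/5, -4/5, 106/105).
Solving gives a_0 = 44/35, a_1 = -6/5, a_2 = 3/7, so
  g(x) = 3*x^2/7 - 6*x/5 + 44/35.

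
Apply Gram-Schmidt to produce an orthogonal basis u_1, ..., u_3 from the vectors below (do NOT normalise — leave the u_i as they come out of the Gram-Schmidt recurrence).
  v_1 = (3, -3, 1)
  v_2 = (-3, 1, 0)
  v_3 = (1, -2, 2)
Orthogonal basis:
  u_1 = (3, -3, 1)
  u_2 = (-21/19, -17/19, 12/19)
  u_3 = (7/46, 21/46, 21/23)

Apply the Gram-Schmidt recurrence
  u_1 = v_1
  u_i = v_i − Σ_{j<i} ((v_i · u_j) / (u_j · u_j)) · u_j.

Step by step this gives:
  u_1 = (3, -3, 1)
  u_2 = (-21/19, -17/19, 12/19)
  u_3 = (7/46, 21/46, 21/23)

Orthogonality check:
  u_2 · u_1 = 0 (should be 0)
  u_3 · u_1 = 0 (should be 0)
  u_3 · u_2 = 0 (should be 0)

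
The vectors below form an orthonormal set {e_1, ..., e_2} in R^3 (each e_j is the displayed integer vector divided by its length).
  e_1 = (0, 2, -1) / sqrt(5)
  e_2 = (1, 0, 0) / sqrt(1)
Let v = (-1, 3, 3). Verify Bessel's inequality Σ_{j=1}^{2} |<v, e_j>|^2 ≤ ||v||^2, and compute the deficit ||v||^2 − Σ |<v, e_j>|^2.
Σ |<v, e_j>|^2 = 14/5; ||v||^2 = 19; deficit = 81/5

Write each e_j = u_j / sqrt(<u_j, u_j>) where u_j is the displayed integer vector. Then <v, e_j> = <v, u_j> / sqrt(<u_j, u_j>), so |<v, e_j>|^2 = <v, u_j>^2 / <u_j, u_j>.
Coefficients: <v, e_1> = 3/sqrt(5), <v, e_2> = -1/sqrt(1).
Square and sum: Σ |<v, e_j>|^2 = 14/5.
Compute ||v||^2 = v·v = 19.
Deficit = 19 − 14/5 = 81/5 ≥ 0, confirming Bessel's inequality. (The deficit equals ||v − Σ <v,e_j> e_j||^2, the squared distance from v to span{e_j}.)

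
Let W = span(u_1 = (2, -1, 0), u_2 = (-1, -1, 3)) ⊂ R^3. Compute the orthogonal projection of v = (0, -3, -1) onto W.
proj_W(v) = (7/6, -2/3, 1/6)

Set up U = [u_1 | ... | u_2] ∈ R^(3×2). The projector onto W = col(U) is P = U (U^T U)^(-1) U^T.
Compute U^T U =
  [5, -1]
  [-1, 11],
and U^T v = (3, 0).
Solve U^T U · c = U^T v for the coefficients: c = (11/18, 1/18). The projection is proj_W(v) = U c.
Check: (v - proj_W(v)) · u_1 = 0  (should be 0).
Check: (v - proj_W(v)) · u_2 = 0  (should be 0).
Result: proj_W(v) = (7/6, -2/3, 1/6).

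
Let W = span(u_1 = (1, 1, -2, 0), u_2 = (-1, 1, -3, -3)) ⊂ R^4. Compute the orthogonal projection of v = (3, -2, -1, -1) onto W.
proj_W(v) = (11/14, 1/2, -6/7, 3/7)

Set up U = [u_1 | ... | u_2] ∈ R^(4×2). The projector onto W = col(U) is P = U (U^T U)^(-1) U^T.
Compute U^T U =
  [6, 6]
  [6, 20],
and U^T v = (3, 1).
Solve U^T U · c = U^T v for the coefficients: c = (9/14, -1/7). The projection is proj_W(v) = U c.
Check: (v - proj_W(v)) · u_1 = 0  (should be 0).
Check: (v - proj_W(v)) · u_2 = 0  (should be 0).
Result: proj_W(v) = (11/14, 1/2, -6/7, 3/7).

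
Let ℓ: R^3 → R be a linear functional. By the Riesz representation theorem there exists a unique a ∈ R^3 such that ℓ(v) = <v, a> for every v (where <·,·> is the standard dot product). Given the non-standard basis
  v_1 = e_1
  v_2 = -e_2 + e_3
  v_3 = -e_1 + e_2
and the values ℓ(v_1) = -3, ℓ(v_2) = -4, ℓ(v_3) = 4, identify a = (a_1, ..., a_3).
a = (-3, 1, -3)

Write a = (a_1, ..., a_3) in the standard basis. For each basis vector v_i, ℓ(v_i) = <v_i, a> is a linear equation in the a_j's. Collect the n equations into a matrix system V a = ℓ, where row i of V is v_i (expressed in the standard basis). Since V is invertible (lower-triangular with 1s on the diagonal, up to permutation), solve by back-substitution:
  V =
[[1, 0, 0],
 [0, -1, 1],
 [-1, 1, 0]]
  V a = (-3, -4, 4)
Solving gives a = (-3, 1, -3).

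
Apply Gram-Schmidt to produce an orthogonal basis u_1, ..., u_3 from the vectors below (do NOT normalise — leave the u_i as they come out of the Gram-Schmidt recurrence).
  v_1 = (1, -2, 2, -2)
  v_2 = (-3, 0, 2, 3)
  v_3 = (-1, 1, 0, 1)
Orthogonal basis:
  u_1 = (1, -2, 2, -2)
  u_2 = (-34/13, -10/13, 36/13, 29/13)
  u_3 = (-22/261, 101/261, 6/29, -2/9)

Apply the Gram-Schmidt recurrence
  u_1 = v_1
  u_i = v_i − Σ_{j<i} ((v_i · u_j) / (u_j · u_j)) · u_j.

Step by step this gives:
  u_1 = (1, -2, 2, -2)
  u_2 = (-34/13, -10/13, 36/13, 29/13)
  u_3 = (-22/261, 101/261, 6/29, -2/9)

Orthogonality check:
  u_2 · u_1 = 0 (should be 0)
  u_3 · u_1 = 0 (should be 0)
  u_3 · u_2 = 0 (should be 0)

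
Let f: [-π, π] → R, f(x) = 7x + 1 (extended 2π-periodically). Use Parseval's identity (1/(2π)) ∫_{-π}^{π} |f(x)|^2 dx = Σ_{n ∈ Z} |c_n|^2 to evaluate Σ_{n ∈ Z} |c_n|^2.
Σ |c_n|^2 = 49π^2/3 + 1

Expand and integrate term by term over [-π, π]:
  ∫ (7x)^2 dx = 49·(2π^3/3); ∫ 2·7·(1)·x dx = 0 (odd integrand); ∫ 1^2 dx = 1·2π.
So (1/(2π)) ∫_{-π}^{π} (7x + 1)^2 dx = 49π^2/3 + 1 = 49π^2/3 + 1.
Parseval ⇒ Σ |c_n|^2 = 49π^2/3 + 1.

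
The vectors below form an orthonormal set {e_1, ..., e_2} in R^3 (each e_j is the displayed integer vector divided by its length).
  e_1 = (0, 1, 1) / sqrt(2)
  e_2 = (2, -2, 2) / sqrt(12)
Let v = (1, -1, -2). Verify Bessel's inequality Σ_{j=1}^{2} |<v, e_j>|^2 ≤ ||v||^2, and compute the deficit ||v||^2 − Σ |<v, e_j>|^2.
Σ |<v, e_j>|^2 = 9/2; ||v||^2 = 6; deficit = 3/2

Write each e_j = u_j / sqrt(<u_j, u_j>) where u_j is the displayed integer vector. Then <v, e_j> = <v, u_j> / sqrt(<u_j, u_j>), so |<v, e_j>|^2 = <v, u_j>^2 / <u_j, u_j>.
Coefficients: <v, e_1> = -3/sqrt(2), <v, e_2> = 0/sqrt(12).
Square and sum: Σ |<v, e_j>|^2 = 9/2.
Compute ||v||^2 = v·v = 6.
Deficit = 6 − 9/2 = 3/2 ≥ 0, confirming Bessel's inequality. (The deficit equals ||v − Σ <v,e_j> e_j||^2, the squared distance from v to span{e_j}.)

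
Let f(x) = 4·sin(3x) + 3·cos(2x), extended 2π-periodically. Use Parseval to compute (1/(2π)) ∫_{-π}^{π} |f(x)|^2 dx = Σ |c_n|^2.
Σ |c_n|^2 = 25/2

Expand |f|^2 and use orthogonality of {sin(nx), cos(mx)} on [-π, π]:
  ∫_{-π}^{π} sin(nx)^2 dx = π, ∫ cos(mx)^2 dx = π, and cross terms integrate to 0.
So ∫_{-π}^{π} f(x)^2 dx = 4^2 · π + 3^2 · π = (16 + 9)π.
Divide by 2π: (16 + 9)/2 = 25/2.
By Parseval, this equals Σ |c_n|^2.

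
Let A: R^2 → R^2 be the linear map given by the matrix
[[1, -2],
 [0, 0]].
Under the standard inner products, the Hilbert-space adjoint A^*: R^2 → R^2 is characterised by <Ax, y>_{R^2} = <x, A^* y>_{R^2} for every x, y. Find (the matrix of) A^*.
A^* = A^T =
[[1, 0],
 [-2, 0]]

For real matrices with standard dot products, the defining identity <Ax, y> = <x, A^* y> gives (Ax)^T y = x^T (A^*) y, i.e. x^T A^T y = x^T (A^*) y. Since this holds for all x, y, we must have A^* = A^T. Therefore
A^* =
[[1, 0],
 [-2, 0]].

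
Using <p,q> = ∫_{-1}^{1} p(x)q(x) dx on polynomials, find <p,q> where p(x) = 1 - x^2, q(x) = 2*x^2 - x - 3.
<p,q> = -52/15

Expand the product: p(x)·q(x) = -2*x^4 + x^3 + 5*x^2 - x - 3.
∫_{-1}^{1} of each monomial x^k gives [2/(k+1) if k even, 0 if k odd]. Integrating term-by-term (or equivalently evaluating the antiderivative F(x) = -2*x^5/5 + x^4/4 + 5*x^3/3 - x^2/2 - 3*x at the endpoints):
  F(1) − F(−1) = -119/60 − (89/60) = -52/15.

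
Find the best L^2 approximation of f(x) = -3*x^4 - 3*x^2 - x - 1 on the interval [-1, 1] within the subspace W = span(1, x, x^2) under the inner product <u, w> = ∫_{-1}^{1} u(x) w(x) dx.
g(x) = -39*x^2/7 - x - 26/35

The best approximation g ∈ W is the orthogonal projection of f onto W. Writing g = a_0 + a_1 x + a_2 x^2, the coefficients solve the normal equations G · a = b where
  G_{ij} = <φ_i, φ_j> and b_i = <f, φ_i>, with φ_0 = 1, φ_1 = x, φ_2 = x^2.
G =
  [2, 0, 2/3]
  [0, 2/3, 0]
  [2/3, 0, 2/5],
b = (-26/5, -2/3, -286/105).
Solving gives a_0 = -26/35, a_1 = -1, a_2 = -39/7, so
  g(x) = -39*x^2/7 - x - 26/35.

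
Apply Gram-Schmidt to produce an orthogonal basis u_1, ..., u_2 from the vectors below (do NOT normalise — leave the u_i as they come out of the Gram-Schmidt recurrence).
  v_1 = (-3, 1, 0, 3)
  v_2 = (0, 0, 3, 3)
Orthogonal basis:
  u_1 = (-3, 1, 0, 3)
  u_2 = (27/19, -9/19, 3, 30/19)

Apply the Gram-Schmidt recurrence
  u_1 = v_1
  u_i = v_i − Σ_{j<i} ((v_i · u_j) / (u_j · u_j)) · u_j.

Step by step this gives:
  u_1 = (-3, 1, 0, 3)
  u_2 = (27/19, -9/19, 3, 30/19)

Orthogonality check:
  u_2 · u_1 = 0 (should be 0)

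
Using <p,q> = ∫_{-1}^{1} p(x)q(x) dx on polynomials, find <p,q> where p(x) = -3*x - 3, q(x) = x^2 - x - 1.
<p,q> = 6

Expand the product: p(x)·q(x) = -3*x^3 + 6*x + 3.
∫_{-1}^{1} of each monomial x^k gives [2/(k+1) if k even, 0 if k odd]. Integrating term-by-term (or equivalently evaluating the antiderivative F(x) = -3*x^4/4 + 3*x^2 + 3*x at the endpoints):
  F(1) − F(−1) = 21/4 − (-3/4) = 6.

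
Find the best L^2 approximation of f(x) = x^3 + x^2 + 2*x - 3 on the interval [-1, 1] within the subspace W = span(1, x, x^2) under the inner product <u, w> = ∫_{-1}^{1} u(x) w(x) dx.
g(x) = x^2 + 13*x/5 - 3

The best approximation g ∈ W is the orthogonal projection of f onto W. Writing g = a_0 + a_1 x + a_2 x^2, the coefficients solve the normal equations G · a = b where
  G_{ij} = <φ_i, φ_j> and b_i = <f, φ_i>, with φ_0 = 1, φ_1 = x, φ_2 = x^2.
G =
  [2, 0, 2/3]
  [0, 2/3, 0]
  [2/3, 0, 2/5],
b = (-16/3, 26/15, -8/5).
Solving gives a_0 = -3, a_1 = 13/5, a_2 = 1, so
  g(x) = x^2 + 13*x/5 - 3.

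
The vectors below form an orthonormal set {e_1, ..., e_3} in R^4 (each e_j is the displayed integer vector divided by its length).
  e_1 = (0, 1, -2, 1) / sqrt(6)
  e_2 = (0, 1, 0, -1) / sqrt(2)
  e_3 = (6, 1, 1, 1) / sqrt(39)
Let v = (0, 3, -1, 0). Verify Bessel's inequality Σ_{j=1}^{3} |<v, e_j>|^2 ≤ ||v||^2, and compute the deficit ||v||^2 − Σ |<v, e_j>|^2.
Σ |<v, e_j>|^2 = 114/13; ||v||^2 = 10; deficit = 16/13

Write each e_j = u_j / sqrt(<u_j, u_j>) where u_j is the displayed integer vector. Then <v, e_j> = <v, u_j> / sqrt(<u_j, u_j>), so |<v, e_j>|^2 = <v, u_j>^2 / <u_j, u_j>.
Coefficients: <v, e_1> = 5/sqrt(6), <v, e_2> = 3/sqrt(2), <v, e_3> = 2/sqrt(39).
Square and sum: Σ |<v, e_j>|^2 = 114/13.
Compute ||v||^2 = v·v = 10.
Deficit = 10 − 114/13 = 16/13 ≥ 0, confirming Bessel's inequality. (The deficit equals ||v − Σ <v,e_j> e_j||^2, the squared distance from v to span{e_j}.)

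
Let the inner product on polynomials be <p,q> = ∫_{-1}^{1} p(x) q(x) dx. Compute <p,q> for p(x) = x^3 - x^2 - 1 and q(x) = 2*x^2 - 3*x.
<p,q> = -10/3

Expand the product: p(x)·q(x) = 2*x^5 - 5*x^4 + 3*x^3 - 2*x^2 + 3*x.
∫_{-1}^{1} of each monomial x^k gives [2/(k+1) if k even, 0 if k odd]. Integrating term-by-term (or equivalently evaluating the antiderivative F(x) = x^6/3 - x^5 + 3*x^4/4 - 2*x^3/3 + 3*x^2/2 at the endpoints):
  F(1) − F(−1) = 11/12 − (17/4) = -10/3.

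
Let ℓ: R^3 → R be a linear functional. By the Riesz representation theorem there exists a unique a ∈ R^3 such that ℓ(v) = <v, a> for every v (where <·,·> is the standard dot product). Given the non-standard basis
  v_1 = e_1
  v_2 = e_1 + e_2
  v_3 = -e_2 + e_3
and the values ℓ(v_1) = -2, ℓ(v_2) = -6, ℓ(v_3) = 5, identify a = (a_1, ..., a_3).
a = (-2, -4, 1)

Write a = (a_1, ..., a_3) in the standard basis. For each basis vector v_i, ℓ(v_i) = <v_i, a> is a linear equation in the a_j's. Collect the n equations into a matrix system V a = ℓ, where row i of V is v_i (expressed in the standard basis). Since V is invertible (lower-triangular with 1s on the diagonal, up to permutation), solve by back-substitution:
  V =
[[1, 0, 0],
 [1, 1, 0],
 [0, -1, 1]]
  V a = (-2, -6, 5)
Solving gives a = (-2, -4, 1).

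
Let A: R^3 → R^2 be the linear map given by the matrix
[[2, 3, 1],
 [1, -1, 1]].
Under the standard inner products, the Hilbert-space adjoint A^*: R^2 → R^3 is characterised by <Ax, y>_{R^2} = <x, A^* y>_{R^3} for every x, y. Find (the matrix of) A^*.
A^* = A^T =
[[2, 1],
 [3, -1],
 [1, 1]]

For real matrices with standard dot products, the defining identity <Ax, y> = <x, A^* y> gives (Ax)^T y = x^T (A^*) y, i.e. x^T A^T y = x^T (A^*) y. Since this holds for all x, y, we must have A^* = A^T. Therefore
A^* =
[[2, 1],
 [3, -1],
 [1, 1]].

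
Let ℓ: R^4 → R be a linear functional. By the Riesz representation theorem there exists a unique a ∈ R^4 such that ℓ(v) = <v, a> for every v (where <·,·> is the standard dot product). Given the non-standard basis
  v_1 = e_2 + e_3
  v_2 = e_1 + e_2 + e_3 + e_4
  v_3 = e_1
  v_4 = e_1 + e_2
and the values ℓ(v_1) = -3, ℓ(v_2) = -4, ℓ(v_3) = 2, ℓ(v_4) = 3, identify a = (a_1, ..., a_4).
a = (2, 1, -4, -3)

Write a = (a_1, ..., a_4) in the standard basis. For each basis vector v_i, ℓ(v_i) = <v_i, a> is a linear equation in the a_j's. Collect the n equations into a matrix system V a = ℓ, where row i of V is v_i (expressed in the standard basis). Since V is invertible (lower-triangular with 1s on the diagonal, up to permutation), solve by back-substitution:
  V =
[[0, 1, 1, 0],
 [1, 1, 1, 1],
 [1, 0, 0, 0],
 [1, 1, 0, 0]]
  V a = (-3, -4, 2, 3)
Solving gives a = (2, 1, -4, -3).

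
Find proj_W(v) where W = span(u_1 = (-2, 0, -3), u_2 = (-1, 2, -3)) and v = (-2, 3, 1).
proj_W(v) = (28/61, 108/61, -39/61)

Set up U = [u_1 | ... | u_2] ∈ R^(3×2). The projector onto W = col(U) is P = U (U^T U)^(-1) U^T.
Compute U^T U =
  [13, 11]
  [11, 14],
and U^T v = (1, 5).
Solve U^T U · c = U^T v for the coefficients: c = (-41/61, 54/61). The projection is proj_W(v) = U c.
Check: (v - proj_W(v)) · u_1 = 0  (should be 0).
Check: (v - proj_W(v)) · u_2 = 0  (should be 0).
Result: proj_W(v) = (28/61, 108/61, -39/61).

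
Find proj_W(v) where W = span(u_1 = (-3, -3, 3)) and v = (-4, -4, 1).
proj_W(v) = (-3, -3, 3)

Set up U = [u_1 | ... | u_1] ∈ R^(3×1). The projector onto W = col(U) is P = U (U^T U)^(-1) U^T.
Compute U^T U =
  [27],
and U^T v = (27).
Solve U^T U · c = U^T v for the coefficients: c = (1). The projection is proj_W(v) = U c.
Check: (v - proj_W(v)) · u_1 = 0  (should be 0).
Result: proj_W(v) = (-3, -3, 3).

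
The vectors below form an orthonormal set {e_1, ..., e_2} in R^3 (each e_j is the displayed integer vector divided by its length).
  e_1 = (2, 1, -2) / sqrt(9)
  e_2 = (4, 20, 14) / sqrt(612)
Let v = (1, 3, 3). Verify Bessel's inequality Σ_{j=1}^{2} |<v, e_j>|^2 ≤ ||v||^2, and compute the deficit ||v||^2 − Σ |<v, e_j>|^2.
Σ |<v, e_j>|^2 = 314/17; ||v||^2 = 19; deficit = 9/17

Write each e_j = u_j / sqrt(<u_j, u_j>) where u_j is the displayed integer vector. Then <v, e_j> = <v, u_j> / sqrt(<u_j, u_j>), so |<v, e_j>|^2 = <v, u_j>^2 / <u_j, u_j>.
Coefficients: <v, e_1> = -1/sqrt(9), <v, e_2> = 106/sqrt(612).
Square and sum: Σ |<v, e_j>|^2 = 314/17.
Compute ||v||^2 = v·v = 19.
Deficit = 19 − 314/17 = 9/17 ≥ 0, confirming Bessel's inequality. (The deficit equals ||v − Σ <v,e_j> e_j||^2, the squared distance from v to span{e_j}.)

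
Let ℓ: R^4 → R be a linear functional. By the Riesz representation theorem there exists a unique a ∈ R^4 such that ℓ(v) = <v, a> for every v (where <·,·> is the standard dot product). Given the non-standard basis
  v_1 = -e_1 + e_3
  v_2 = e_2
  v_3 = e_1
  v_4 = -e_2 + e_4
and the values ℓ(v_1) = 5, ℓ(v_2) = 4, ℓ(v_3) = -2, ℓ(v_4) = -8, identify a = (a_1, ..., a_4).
a = (-2, 4, 3, -4)

Write a = (a_1, ..., a_4) in the standard basis. For each basis vector v_i, ℓ(v_i) = <v_i, a> is a linear equation in the a_j's. Collect the n equations into a matrix system V a = ℓ, where row i of V is v_i (expressed in the standard basis). Since V is invertible (lower-triangular with 1s on the diagonal, up to permutation), solve by back-substitution:
  V =
[[-1, 0, 1, 0],
 [0, 1, 0, 0],
 [1, 0, 0, 0],
 [0, -1, 0, 1]]
  V a = (5, 4, -2, -8)
Solving gives a = (-2, 4, 3, -4).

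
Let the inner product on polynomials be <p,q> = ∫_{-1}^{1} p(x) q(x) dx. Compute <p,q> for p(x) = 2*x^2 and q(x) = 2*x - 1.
<p,q> = -4/3

Expand the product: p(x)·q(x) = 4*x^3 - 2*x^2.
∫_{-1}^{1} of each monomial x^k gives [2/(k+1) if k even, 0 if k odd]. Integrating term-by-term (or equivalently evaluating the antiderivative F(x) = x^4 - 2*x^3/3 at the endpoints):
  F(1) − F(−1) = 1/3 − (5/3) = -4/3.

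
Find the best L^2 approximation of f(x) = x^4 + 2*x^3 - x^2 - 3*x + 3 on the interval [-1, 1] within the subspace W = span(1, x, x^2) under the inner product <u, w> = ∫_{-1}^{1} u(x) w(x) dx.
g(x) = -x^2/7 - 9*x/5 + 102/35

The best approximation g ∈ W is the orthogonal projection of f onto W. Writing g = a_0 + a_1 x + a_2 x^2, the coefficients solve the normal equations G · a = b where
  G_{ij} = <φ_i, φ_j> and b_i = <f, φ_i>, with φ_0 = 1, φ_1 = x, φ_2 = x^2.
G =
  [2, 0, 2/3]
  [0, 2/3, 0]
  [2/3, 0, 2/5],
b = (86/15, -6/5, 66/35).
Solving gives a_0 = 102/35, a_1 = -9/5, a_2 = -1/7, so
  g(x) = -x^2/7 - 9*x/5 + 102/35.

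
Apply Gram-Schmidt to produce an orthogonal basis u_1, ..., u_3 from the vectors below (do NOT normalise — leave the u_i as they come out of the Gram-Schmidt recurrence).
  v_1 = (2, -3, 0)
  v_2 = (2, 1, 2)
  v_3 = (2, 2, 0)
Orthogonal basis:
  u_1 = (2, -3, 0)
  u_2 = (24/13, 16/13, 2)
  u_3 = (30/29, 20/29, -40/29)

Apply the Gram-Schmidt recurrence
  u_1 = v_1
  u_i = v_i − Σ_{j<i} ((v_i · u_j) / (u_j · u_j)) · u_j.

Step by step this gives:
  u_1 = (2, -3, 0)
  u_2 = (24/13, 16/13, 2)
  u_3 = (30/29, 20/29, -40/29)

Orthogonality check:
  u_2 · u_1 = 0 (should be 0)
  u_3 · u_1 = 0 (should be 0)
  u_3 · u_2 = 0 (should be 0)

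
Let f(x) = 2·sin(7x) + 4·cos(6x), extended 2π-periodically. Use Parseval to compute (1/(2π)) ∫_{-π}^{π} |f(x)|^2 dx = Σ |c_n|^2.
Σ |c_n|^2 = 10

Expand |f|^2 and use orthogonality of {sin(nx), cos(mx)} on [-π, π]:
  ∫_{-π}^{π} sin(nx)^2 dx = π, ∫ cos(mx)^2 dx = π, and cross terms integrate to 0.
So ∫_{-π}^{π} f(x)^2 dx = 2^2 · π + 4^2 · π = (4 + 16)π.
Divide by 2π: (4 + 16)/2 = 10.
By Parseval, this equals Σ |c_n|^2.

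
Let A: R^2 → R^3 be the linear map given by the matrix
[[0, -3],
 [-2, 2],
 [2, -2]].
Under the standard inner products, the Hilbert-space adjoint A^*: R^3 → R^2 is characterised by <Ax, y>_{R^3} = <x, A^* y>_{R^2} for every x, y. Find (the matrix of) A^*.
A^* = A^T =
[[0, -2, 2],
 [-3, 2, -2]]

For real matrices with standard dot products, the defining identity <Ax, y> = <x, A^* y> gives (Ax)^T y = x^T (A^*) y, i.e. x^T A^T y = x^T (A^*) y. Since this holds for all x, y, we must have A^* = A^T. Therefore
A^* =
[[0, -2, 2],
 [-3, 2, -2]].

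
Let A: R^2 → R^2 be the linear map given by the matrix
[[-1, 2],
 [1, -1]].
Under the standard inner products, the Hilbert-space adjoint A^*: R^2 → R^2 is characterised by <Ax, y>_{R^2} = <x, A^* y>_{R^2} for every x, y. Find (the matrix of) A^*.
A^* = A^T =
[[-1, 1],
 [2, -1]]

For real matrices with standard dot products, the defining identity <Ax, y> = <x, A^* y> gives (Ax)^T y = x^T (A^*) y, i.e. x^T A^T y = x^T (A^*) y. Since this holds for all x, y, we must have A^* = A^T. Therefore
A^* =
[[-1, 1],
 [2, -1]].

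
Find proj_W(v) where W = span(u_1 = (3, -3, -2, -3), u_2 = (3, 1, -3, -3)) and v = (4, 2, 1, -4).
proj_W(v) = (1026/427, 482/427, -1061/427, -1026/427)

Set up U = [u_1 | ... | u_2] ∈ R^(4×2). The projector onto W = col(U) is P = U (U^T U)^(-1) U^T.
Compute U^T U =
  [31, 21]
  [21, 28],
and U^T v = (16, 23).
Solve U^T U · c = U^T v for the coefficients: c = (-5/61, 377/427). The projection is proj_W(v) = U c.
Check: (v - proj_W(v)) · u_1 = 0  (should be 0).
Check: (v - proj_W(v)) · u_2 = 0  (should be 0).
Result: proj_W(v) = (1026/427, 482/427, -1061/427, -1026/427).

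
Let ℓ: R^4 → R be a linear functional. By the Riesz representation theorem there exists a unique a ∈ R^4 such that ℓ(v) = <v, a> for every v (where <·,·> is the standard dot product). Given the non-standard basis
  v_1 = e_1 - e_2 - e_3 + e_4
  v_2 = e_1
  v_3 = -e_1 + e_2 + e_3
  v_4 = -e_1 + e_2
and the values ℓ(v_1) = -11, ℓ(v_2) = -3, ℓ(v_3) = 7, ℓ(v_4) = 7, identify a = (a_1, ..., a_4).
a = (-3, 4, 0, -4)

Write a = (a_1, ..., a_4) in the standard basis. For each basis vector v_i, ℓ(v_i) = <v_i, a> is a linear equation in the a_j's. Collect the n equations into a matrix system V a = ℓ, where row i of V is v_i (expressed in the standard basis). Since V is invertible (lower-triangular with 1s on the diagonal, up to permutation), solve by back-substitution:
  V =
[[1, -1, -1, 1],
 [1, 0, 0, 0],
 [-1, 1, 1, 0],
 [-1, 1, 0, 0]]
  V a = (-11, -3, 7, 7)
Solving gives a = (-3, 4, 0, -4).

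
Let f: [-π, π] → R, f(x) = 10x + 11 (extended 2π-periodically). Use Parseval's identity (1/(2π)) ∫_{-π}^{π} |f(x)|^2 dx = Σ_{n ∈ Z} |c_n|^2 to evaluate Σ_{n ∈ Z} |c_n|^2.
Σ |c_n|^2 = 100π^2/3 + 121

Expand and integrate term by term over [-π, π]:
  ∫ (10x)^2 dx = 100·(2π^3/3); ∫ 2·10·(11)·x dx = 0 (odd integrand); ∫ 11^2 dx = 121·2π.
So (1/(2π)) ∫_{-π}^{π} (10x + 11)^2 dx = 100π^2/3 + 121 = 100π^2/3 + 121.
Parseval ⇒ Σ |c_n|^2 = 100π^2/3 + 121.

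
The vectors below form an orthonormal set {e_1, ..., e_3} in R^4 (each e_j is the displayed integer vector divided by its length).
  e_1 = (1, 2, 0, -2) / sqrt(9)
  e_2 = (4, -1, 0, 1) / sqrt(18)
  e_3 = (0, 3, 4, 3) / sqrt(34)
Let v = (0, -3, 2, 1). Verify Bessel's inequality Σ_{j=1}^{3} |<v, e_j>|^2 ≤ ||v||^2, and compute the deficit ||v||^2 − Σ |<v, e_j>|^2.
Σ |<v, e_j>|^2 = 138/17; ||v||^2 = 14; deficit = 100/17

Write each e_j = u_j / sqrt(<u_j, u_j>) where u_j is the displayed integer vector. Then <v, e_j> = <v, u_j> / sqrt(<u_j, u_j>), so |<v, e_j>|^2 = <v, u_j>^2 / <u_j, u_j>.
Coefficients: <v, e_1> = -8/sqrt(9), <v, e_2> = 4/sqrt(18), <v, e_3> = 2/sqrt(34).
Square and sum: Σ |<v, e_j>|^2 = 138/17.
Compute ||v||^2 = v·v = 14.
Deficit = 14 − 138/17 = 100/17 ≥ 0, confirming Bessel's inequality. (The deficit equals ||v − Σ <v,e_j> e_j||^2, the squared distance from v to span{e_j}.)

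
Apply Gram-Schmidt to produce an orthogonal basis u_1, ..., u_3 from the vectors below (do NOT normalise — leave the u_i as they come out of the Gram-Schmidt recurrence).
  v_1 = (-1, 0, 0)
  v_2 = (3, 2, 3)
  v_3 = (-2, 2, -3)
Orthogonal basis:
  u_1 = (-1, 0, 0)
  u_2 = (0, 2, 3)
  u_3 = (0, 36/13, -24/13)

Apply the Gram-Schmidt recurrence
  u_1 = v_1
  u_i = v_i − Σ_{j<i} ((v_i · u_j) / (u_j · u_j)) · u_j.

Step by step this gives:
  u_1 = (-1, 0, 0)
  u_2 = (0, 2, 3)
  u_3 = (0, 36/13, -24/13)

Orthogonality check:
  u_2 · u_1 = 0 (should be 0)
  u_3 · u_1 = 0 (should be 0)
  u_3 · u_2 = 0 (should be 0)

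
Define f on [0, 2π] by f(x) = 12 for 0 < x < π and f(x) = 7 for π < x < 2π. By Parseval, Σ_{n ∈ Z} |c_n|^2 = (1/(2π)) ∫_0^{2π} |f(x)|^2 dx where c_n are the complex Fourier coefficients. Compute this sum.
Σ |c_n|^2 = 193/2

Parseval equates the L^2 energy of f (normalised by 1/(2π)) with the ℓ^2 sum of its Fourier coefficients: (1/(2π)) ∫_0^{2π} |f|^2 = Σ |c_n|^2.
Compute the left side: (1/(2π)) [∫_0^π 12^2 dx + ∫_π^{2π} 7^2 dx] = (1/(2π)) · (144π + 49π) = (144 + 49)/2 = 193/2.
So Σ_{n ∈ Z} |c_n|^2 = 193/2.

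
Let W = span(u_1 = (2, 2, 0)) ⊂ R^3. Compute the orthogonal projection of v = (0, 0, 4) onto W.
proj_W(v) = (0, 0, 0)

Set up U = [u_1 | ... | u_1] ∈ R^(3×1). The projector onto W = col(U) is P = U (U^T U)^(-1) U^T.
Compute U^T U =
  [8],
and U^T v = (0).
Solve U^T U · c = U^T v for the coefficients: c = (0). The projection is proj_W(v) = U c.
Check: (v - proj_W(v)) · u_1 = 0  (should be 0).
Result: proj_W(v) = (0, 0, 0).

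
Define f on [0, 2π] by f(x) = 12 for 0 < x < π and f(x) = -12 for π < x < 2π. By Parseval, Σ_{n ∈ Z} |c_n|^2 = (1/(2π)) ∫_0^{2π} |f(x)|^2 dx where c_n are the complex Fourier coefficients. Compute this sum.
Σ |c_n|^2 = 144

Parseval equates the L^2 energy of f (normalised by 1/(2π)) with the ℓ^2 sum of its Fourier coefficients: (1/(2π)) ∫_0^{2π} |f|^2 = Σ |c_n|^2.
Compute the left side: (1/(2π)) [∫_0^π 12^2 dx + ∫_π^{2π} (-12)^2 dx] = (1/(2π)) · (144π + 144π) = (144 + 144)/2 = 144.
So Σ_{n ∈ Z} |c_n|^2 = 144.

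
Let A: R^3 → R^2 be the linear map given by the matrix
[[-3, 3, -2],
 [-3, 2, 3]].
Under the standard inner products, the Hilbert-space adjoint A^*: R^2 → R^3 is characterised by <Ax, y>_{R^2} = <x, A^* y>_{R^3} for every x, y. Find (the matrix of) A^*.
A^* = A^T =
[[-3, -3],
 [3, 2],
 [-2, 3]]

For real matrices with standard dot products, the defining identity <Ax, y> = <x, A^* y> gives (Ax)^T y = x^T (A^*) y, i.e. x^T A^T y = x^T (A^*) y. Since this holds for all x, y, we must have A^* = A^T. Therefore
A^* =
[[-3, -3],
 [3, 2],
 [-2, 3]].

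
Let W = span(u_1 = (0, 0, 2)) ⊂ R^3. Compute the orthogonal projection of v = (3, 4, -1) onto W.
proj_W(v) = (0, 0, -1)

Set up U = [u_1 | ... | u_1] ∈ R^(3×1). The projector onto W = col(U) is P = U (U^T U)^(-1) U^T.
Compute U^T U =
  [4],
and U^T v = (-2).
Solve U^T U · c = U^T v for the coefficients: c = (-1/2). The projection is proj_W(v) = U c.
Check: (v - proj_W(v)) · u_1 = 0  (should be 0).
Result: proj_W(v) = (0, 0, -1).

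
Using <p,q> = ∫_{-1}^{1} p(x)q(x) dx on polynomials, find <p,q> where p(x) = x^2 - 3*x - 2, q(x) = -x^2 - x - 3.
<p,q> = 194/15

Expand the product: p(x)·q(x) = -x^4 + 2*x^3 + 2*x^2 + 11*x + 6.
∫_{-1}^{1} of each monomial x^k gives [2/(k+1) if k even, 0 if k odd]. Integrating term-by-term (or equivalently evaluating the antiderivative F(x) = -x^5/5 + x^4/2 + 2*x^3/3 + 11*x^2/2 + 6*x at the endpoints):
  F(1) − F(−1) = 187/15 − (-7/15) = 194/15.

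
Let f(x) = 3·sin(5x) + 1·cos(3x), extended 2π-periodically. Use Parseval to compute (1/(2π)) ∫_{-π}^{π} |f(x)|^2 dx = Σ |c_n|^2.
Σ |c_n|^2 = 5

Expand |f|^2 and use orthogonality of {sin(nx), cos(mx)} on [-π, π]:
  ∫_{-π}^{π} sin(nx)^2 dx = π, ∫ cos(mx)^2 dx = π, and cross terms integrate to 0.
So ∫_{-π}^{π} f(x)^2 dx = 3^2 · π + 1^2 · π = (9 + 1)π.
Divide by 2π: (9 + 1)/2 = 5.
By Parseval, this equals Σ |c_n|^2.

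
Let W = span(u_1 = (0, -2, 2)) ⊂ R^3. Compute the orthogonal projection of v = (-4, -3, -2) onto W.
proj_W(v) = (0, -1/2, 1/2)

Set up U = [u_1 | ... | u_1] ∈ R^(3×1). The projector onto W = col(U) is P = U (U^T U)^(-1) U^T.
Compute U^T U =
  [8],
and U^T v = (2).
Solve U^T U · c = U^T v for the coefficients: c = (1/4). The projection is proj_W(v) = U c.
Check: (v - proj_W(v)) · u_1 = 0  (should be 0).
Result: proj_W(v) = (0, -1/2, 1/2).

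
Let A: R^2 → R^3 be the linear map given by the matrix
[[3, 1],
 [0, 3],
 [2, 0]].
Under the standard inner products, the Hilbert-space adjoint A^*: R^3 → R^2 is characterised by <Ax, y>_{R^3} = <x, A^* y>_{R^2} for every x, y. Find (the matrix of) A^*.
A^* = A^T =
[[3, 0, 2],
 [1, 3, 0]]

For real matrices with standard dot products, the defining identity <Ax, y> = <x, A^* y> gives (Ax)^T y = x^T (A^*) y, i.e. x^T A^T y = x^T (A^*) y. Since this holds for all x, y, we must have A^* = A^T. Therefore
A^* =
[[3, 0, 2],
 [1, 3, 0]].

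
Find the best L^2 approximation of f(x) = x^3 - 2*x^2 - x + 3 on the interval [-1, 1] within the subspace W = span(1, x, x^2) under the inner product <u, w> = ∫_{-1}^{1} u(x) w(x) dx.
g(x) = -2*x^2 - 2*x/5 + 3

The best approximation g ∈ W is the orthogonal projection of f onto W. Writing g = a_0 + a_1 x + a_2 x^2, the coefficients solve the normal equations G · a = b where
  G_{ij} = <φ_i, φ_j> and b_i = <f, φ_i>, with φ_0 = 1, φ_1 = x, φ_2 = x^2.
G =
  [2, 0, 2/3]
  [0, 2/3, 0]
  [2/3, 0, 2/5],
b = (14/3, -4/15, 6/5).
Solving gives a_0 = 3, a_1 = -2/5, a_2 = -2, so
  g(x) = -2*x^2 - 2*x/5 + 3.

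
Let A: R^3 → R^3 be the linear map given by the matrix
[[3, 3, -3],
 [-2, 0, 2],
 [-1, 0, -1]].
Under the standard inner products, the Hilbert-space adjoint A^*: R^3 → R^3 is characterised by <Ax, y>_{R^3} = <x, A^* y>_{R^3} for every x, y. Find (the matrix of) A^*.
A^* = A^T =
[[3, -2, -1],
 [3, 0, 0],
 [-3, 2, -1]]

For real matrices with standard dot products, the defining identity <Ax, y> = <x, A^* y> gives (Ax)^T y = x^T (A^*) y, i.e. x^T A^T y = x^T (A^*) y. Since this holds for all x, y, we must have A^* = A^T. Therefore
A^* =
[[3, -2, -1],
 [3, 0, 0],
 [-3, 2, -1]].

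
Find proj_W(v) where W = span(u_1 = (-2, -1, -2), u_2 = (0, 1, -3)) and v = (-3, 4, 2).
proj_W(v) = (4/13, 2/65, 44/65)

Set up U = [u_1 | ... | u_2] ∈ R^(3×2). The projector onto W = col(U) is P = U (U^T U)^(-1) U^T.
Compute U^T U =
  [9, 5]
  [5, 10],
and U^T v = (-2, -2).
Solve U^T U · c = U^T v for the coefficients: c = (-2/13, -8/65). The projection is proj_W(v) = U c.
Check: (v - proj_W(v)) · u_1 = 0  (should be 0).
Check: (v - proj_W(v)) · u_2 = 0  (should be 0).
Result: proj_W(v) = (4/13, 2/65, 44/65).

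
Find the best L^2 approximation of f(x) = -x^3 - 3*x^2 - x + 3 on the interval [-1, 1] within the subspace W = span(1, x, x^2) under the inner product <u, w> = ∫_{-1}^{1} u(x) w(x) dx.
g(x) = -3*x^2 - 8*x/5 + 3

The best approximation g ∈ W is the orthogonal projection of f onto W. Writing g = a_0 + a_1 x + a_2 x^2, the coefficients solve the normal equations G · a = b where
  G_{ij} = <φ_i, φ_j> and b_i = <f, φ_i>, with φ_0 = 1, φ_1 = x, φ_2 = x^2.
G =
  [2, 0, 2/3]
  [0, 2/3, 0]
  [2/3, 0, 2/5],
b = (4, -16/15, 4/5).
Solving gives a_0 = 3, a_1 = -8/5, a_2 = -3, so
  g(x) = -3*x^2 - 8*x/5 + 3.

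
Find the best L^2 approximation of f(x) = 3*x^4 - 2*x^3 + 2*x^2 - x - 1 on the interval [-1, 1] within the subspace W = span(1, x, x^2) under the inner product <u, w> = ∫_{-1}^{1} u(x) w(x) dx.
g(x) = 32*x^2/7 - 11*x/5 - 44/35

The best approximation g ∈ W is the orthogonal projection of f onto W. Writing g = a_0 + a_1 x + a_2 x^2, the coefficients solve the normal equations G · a = b where
  G_{ij} = <φ_i, φ_j> and b_i = <f, φ_i>, with φ_0 = 1, φ_1 = x, φ_2 = x^2.
G =
  [2, 0, 2/3]
  [0, 2/3, 0]
  [2/3, 0, 2/5],
b = (8/15, -22/15, 104/105).
Solving gives a_0 = -44/35, a_1 = -11/5, a_2 = 32/7, so
  g(x) = 32*x^2/7 - 11*x/5 - 44/35.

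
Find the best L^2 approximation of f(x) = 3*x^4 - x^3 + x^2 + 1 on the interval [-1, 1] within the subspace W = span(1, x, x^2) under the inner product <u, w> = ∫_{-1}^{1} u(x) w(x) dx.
g(x) = 25*x^2/7 - 3*x/5 + 26/35

The best approximation g ∈ W is the orthogonal projection of f onto W. Writing g = a_0 + a_1 x + a_2 x^2, the coefficients solve the normal equations G · a = b where
  G_{ij} = <φ_i, φ_j> and b_i = <f, φ_i>, with φ_0 = 1, φ_1 = x, φ_2 = x^2.
G =
  [2, 0, 2/3]
  [0, 2/3, 0]
  [2/3, 0, 2/5],
b = (58/15, -2/5, 202/105).
Solving gives a_0 = 26/35, a_1 = -3/5, a_2 = 25/7, so
  g(x) = 25*x^2/7 - 3*x/5 + 26/35.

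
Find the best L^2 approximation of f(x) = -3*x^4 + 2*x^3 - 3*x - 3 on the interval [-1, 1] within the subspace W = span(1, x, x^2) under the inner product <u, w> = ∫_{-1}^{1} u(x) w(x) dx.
g(x) = -18*x^2/7 - 9*x/5 - 96/35

The best approximation g ∈ W is the orthogonal projection of f onto W. Writing g = a_0 + a_1 x + a_2 x^2, the coefficients solve the normal equations G · a = b where
  G_{ij} = <φ_i, φ_j> and b_i = <f, φ_i>, with φ_0 = 1, φ_1 = x, φ_2 = x^2.
G =
  [2, 0, 2/3]
  [0, 2/3, 0]
  [2/3, 0, 2/5],
b = (-36/5, -6/5, -20/7).
Solving gives a_0 = -96/35, a_1 = -9/5, a_2 = -18/7, so
  g(x) = -18*x^2/7 - 9*x/5 - 96/35.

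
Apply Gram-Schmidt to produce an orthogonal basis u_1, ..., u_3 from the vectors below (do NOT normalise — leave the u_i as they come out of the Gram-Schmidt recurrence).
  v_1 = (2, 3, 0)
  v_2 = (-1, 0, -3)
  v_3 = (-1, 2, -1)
Orthogonal basis:
  u_1 = (2, 3, 0)
  u_2 = (-9/13, 6/13, -3)
  u_3 = (-9/7, 6/7, 3/7)

Apply the Gram-Schmidt recurrence
  u_1 = v_1
  u_i = v_i − Σ_{j<i} ((v_i · u_j) / (u_j · u_j)) · u_j.

Step by step this gives:
  u_1 = (2, 3, 0)
  u_2 = (-9/13, 6/13, -3)
  u_3 = (-9/7, 6/7, 3/7)

Orthogonality check:
  u_2 · u_1 = 0 (should be 0)
  u_3 · u_1 = 0 (should be 0)
  u_3 · u_2 = 0 (should be 0)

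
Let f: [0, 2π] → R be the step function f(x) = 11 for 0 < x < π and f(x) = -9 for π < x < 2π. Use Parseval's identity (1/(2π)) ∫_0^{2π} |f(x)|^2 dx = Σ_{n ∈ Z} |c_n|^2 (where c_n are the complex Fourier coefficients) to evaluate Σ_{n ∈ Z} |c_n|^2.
Σ |c_n|^2 = 101

Parseval equates the L^2 energy of f (normalised by 1/(2π)) with the ℓ^2 sum of its Fourier coefficients: (1/(2π)) ∫_0^{2π} |f|^2 = Σ |c_n|^2.
Compute the left side: (1/(2π)) [∫_0^π 11^2 dx + ∫_π^{2π} (-9)^2 dx] = (1/(2π)) · (121π + 81π) = (121 + 81)/2 = 101.
So Σ_{n ∈ Z} |c_n|^2 = 101.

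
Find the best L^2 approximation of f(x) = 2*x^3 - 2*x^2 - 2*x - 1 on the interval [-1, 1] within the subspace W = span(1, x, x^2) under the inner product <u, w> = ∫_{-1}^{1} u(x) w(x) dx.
g(x) = -2*x^2 - 4*x/5 - 1

The best approximation g ∈ W is the orthogonal projection of f onto W. Writing g = a_0 + a_1 x + a_2 x^2, the coefficients solve the normal equations G · a = b where
  G_{ij} = <φ_i, φ_j> and b_i = <f, φ_i>, with φ_0 = 1, φ_1 = x, φ_2 = x^2.
G =
  [2, 0, 2/3]
  [0, 2/3, 0]
  [2/3, 0, 2/5],
b = (-10/3, -8/15, -22/15).
Solving gives a_0 = -1, a_1 = -4/5, a_2 = -2, so
  g(x) = -2*x^2 - 4*x/5 - 1.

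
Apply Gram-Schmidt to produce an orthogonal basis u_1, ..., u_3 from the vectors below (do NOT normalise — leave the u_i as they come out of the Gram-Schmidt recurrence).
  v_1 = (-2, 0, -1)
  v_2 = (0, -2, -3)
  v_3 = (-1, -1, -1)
Orthogonal basis:
  u_1 = (-2, 0, -1)
  u_2 = (6/5, -2, -12/5)
  u_3 = (-1/7, -3/7, 2/7)

Apply the Gram-Schmidt recurrence
  u_1 = v_1
  u_i = v_i − Σ_{j<i} ((v_i · u_j) / (u_j · u_j)) · u_j.

Step by step this gives:
  u_1 = (-2, 0, -1)
  u_2 = (6/5, -2, -12/5)
  u_3 = (-1/7, -3/7, 2/7)

Orthogonality check:
  u_2 · u_1 = 0 (should be 0)
  u_3 · u_1 = 0 (should be 0)
  u_3 · u_2 = 0 (should be 0)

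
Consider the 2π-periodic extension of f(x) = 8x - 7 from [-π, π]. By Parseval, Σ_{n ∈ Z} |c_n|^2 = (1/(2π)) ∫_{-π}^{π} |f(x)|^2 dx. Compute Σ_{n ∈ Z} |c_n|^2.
Σ |c_n|^2 = 64π^2/3 + 49

Expand and integrate term by term over [-π, π]:
  ∫ (8x)^2 dx = 64·(2π^3/3); ∫ 2·8·(-7)·x dx = 0 (odd integrand); ∫ (-7)^2 dx = 49·2π.
So (1/(2π)) ∫_{-π}^{π} (8x - 7)^2 dx = 64π^2/3 + 49 = 64π^2/3 + 49.
Parseval ⇒ Σ |c_n|^2 = 64π^2/3 + 49.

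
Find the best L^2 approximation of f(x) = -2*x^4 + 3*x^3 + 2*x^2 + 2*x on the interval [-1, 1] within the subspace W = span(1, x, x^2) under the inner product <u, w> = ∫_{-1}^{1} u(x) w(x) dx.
g(x) = 2*x^2/7 + 19*x/5 + 6/35

The best approximation g ∈ W is the orthogonal projection of f onto W. Writing g = a_0 + a_1 x + a_2 x^2, the coefficients solve the normal equations G · a = b where
  G_{ij} = <φ_i, φ_j> and b_i = <f, φ_i>, with φ_0 = 1, φ_1 = x, φ_2 = x^2.
G =
  [2, 0, 2/3]
  [0, 2/3, 0]
  [2/3, 0, 2/5],
b = (8/15, 38/15, 8/35).
Solving gives a_0 = 6/35, a_1 = 19/5, a_2 = 2/7, so
  g(x) = 2*x^2/7 + 19*x/5 + 6/35.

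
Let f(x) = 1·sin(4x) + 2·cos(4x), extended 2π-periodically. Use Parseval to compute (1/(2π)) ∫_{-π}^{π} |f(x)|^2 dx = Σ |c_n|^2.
Σ |c_n|^2 = 5/2

Expand |f|^2 and use orthogonality of {sin(nx), cos(mx)} on [-π, π]:
  ∫_{-π}^{π} sin(nx)^2 dx = π, ∫ cos(mx)^2 dx = π, and cross terms integrate to 0.
So ∫_{-π}^{π} f(x)^2 dx = 1^2 · π + 2^2 · π = (1 + 4)π.
Divide by 2π: (1 + 4)/2 = 5/2.
By Parseval, this equals Σ |c_n|^2.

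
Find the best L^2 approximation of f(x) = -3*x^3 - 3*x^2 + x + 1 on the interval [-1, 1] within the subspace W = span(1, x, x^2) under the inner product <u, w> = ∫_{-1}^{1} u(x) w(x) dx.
g(x) = -3*x^2 - 4*x/5 + 1

The best approximation g ∈ W is the orthogonal projection of f onto W. Writing g = a_0 + a_1 x + a_2 x^2, the coefficients solve the normal equations G · a = b where
  G_{ij} = <φ_i, φ_j> and b_i = <f, φ_i>, with φ_0 = 1, φ_1 = x, φ_2 = x^2.
G =
  [2, 0, 2/3]
  [0, 2/3, 0]
  [2/3, 0, 2/5],
b = (0, -8/15, -8/15).
Solving gives a_0 = 1, a_1 = -4/5, a_2 = -3, so
  g(x) = -3*x^2 - 4*x/5 + 1.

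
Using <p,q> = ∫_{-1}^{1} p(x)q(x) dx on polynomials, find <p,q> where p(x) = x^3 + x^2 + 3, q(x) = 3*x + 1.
<p,q> = 118/15

Expand the product: p(x)·q(x) = 3*x^4 + 4*x^3 + x^2 + 9*x + 3.
∫_{-1}^{1} of each monomial x^k gives [2/(k+1) if k even, 0 if k odd]. Integrating term-by-term (or equivalently evaluating the antiderivative F(x) = 3*x^5/5 + x^4 + x^3/3 + 9*x^2/2 + 3*x at the endpoints):
  F(1) − F(−1) = 283/30 − (47/30) = 118/15.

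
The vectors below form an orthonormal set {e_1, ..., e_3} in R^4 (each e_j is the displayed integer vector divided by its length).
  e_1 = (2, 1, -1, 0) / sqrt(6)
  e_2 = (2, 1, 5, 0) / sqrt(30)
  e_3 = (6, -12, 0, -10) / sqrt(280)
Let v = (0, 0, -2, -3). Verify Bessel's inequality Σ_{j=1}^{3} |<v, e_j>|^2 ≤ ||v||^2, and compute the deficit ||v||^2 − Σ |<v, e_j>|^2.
Σ |<v, e_j>|^2 = 101/14; ||v||^2 = 13; deficit = 81/14

Write each e_j = u_j / sqrt(<u_j, u_j>) where u_j is the displayed integer vector. Then <v, e_j> = <v, u_j> / sqrt(<u_j, u_j>), so |<v, e_j>|^2 = <v, u_j>^2 / <u_j, u_j>.
Coefficients: <v, e_1> = 2/sqrt(6), <v, e_2> = -10/sqrt(30), <v, e_3> = 30/sqrt(280).
Square and sum: Σ |<v, e_j>|^2 = 101/14.
Compute ||v||^2 = v·v = 13.
Deficit = 13 − 101/14 = 81/14 ≥ 0, confirming Bessel's inequality. (The deficit equals ||v − Σ <v,e_j> e_j||^2, the squared distance from v to span{e_j}.)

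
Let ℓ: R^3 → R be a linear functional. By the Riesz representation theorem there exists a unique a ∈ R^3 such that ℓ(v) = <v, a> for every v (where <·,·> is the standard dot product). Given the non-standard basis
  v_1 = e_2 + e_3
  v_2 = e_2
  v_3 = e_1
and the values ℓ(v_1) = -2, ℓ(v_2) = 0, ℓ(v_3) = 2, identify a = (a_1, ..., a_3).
a = (2, 0, -2)

Write a = (a_1, ..., a_3) in the standard basis. For each basis vector v_i, ℓ(v_i) = <v_i, a> is a linear equation in the a_j's. Collect the n equations into a matrix system V a = ℓ, where row i of V is v_i (expressed in the standard basis). Since V is invertible (lower-triangular with 1s on the diagonal, up to permutation), solve by back-substitution:
  V =
[[0, 1, 1],
 [0, 1, 0],
 [1, 0, 0]]
  V a = (-2, 0, 2)
Solving gives a = (2, 0, -2).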